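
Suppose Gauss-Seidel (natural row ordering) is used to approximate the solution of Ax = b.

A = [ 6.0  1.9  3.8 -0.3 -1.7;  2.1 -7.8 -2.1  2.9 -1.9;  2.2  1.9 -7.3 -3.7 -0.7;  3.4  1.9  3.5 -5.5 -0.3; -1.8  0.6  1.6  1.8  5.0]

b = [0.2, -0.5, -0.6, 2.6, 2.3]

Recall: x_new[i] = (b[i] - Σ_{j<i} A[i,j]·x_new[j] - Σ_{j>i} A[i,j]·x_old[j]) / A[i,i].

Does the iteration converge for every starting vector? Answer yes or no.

yes

Diagonal D = diag(6, -7.8, -7.3, -5.5, 5); L, U strict lower/upper.
GS T = -(D+L)⁻¹U: row 0 first, T[0,4] = -(-1.7)/(6) = +0.2833; later rows by forward substitution.
  T[0,:] = [+0.0000  -0.3167  -0.6333  +0.0500  +0.2833]
  T[1,:] = [+0.0000  -0.0853  -0.4397  +0.3853  -0.1673]
  T[2,:] = [+0.0000  -0.1176  -0.3053  -0.3915  -0.0540]
  T[3,:] = [+0.0000  -0.3001  -0.7377  -0.0851  +0.0284]
  T[4,:] = [+0.0000  +0.0419  +0.1881  +0.1277  +0.1291]
|roots of det(T-λI)|: 0.7176, 0.2080, 0.2080, 0.0273, 0.0000.
ρ(T) = max|λ| = 0.7176; 0.7176 < 1 ⇒ converges.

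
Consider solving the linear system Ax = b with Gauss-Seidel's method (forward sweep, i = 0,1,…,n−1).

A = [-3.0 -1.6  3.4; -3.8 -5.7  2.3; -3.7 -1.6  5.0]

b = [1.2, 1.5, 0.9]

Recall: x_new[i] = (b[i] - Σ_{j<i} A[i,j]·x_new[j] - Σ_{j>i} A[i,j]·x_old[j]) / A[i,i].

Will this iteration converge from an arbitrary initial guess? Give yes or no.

yes

A = D + L + U where D = diag(-3, -5.7, 5).
T_GS = -(D+L)⁻¹U: row 0 first, T[0,1] = -(-1.6)/(-3) = -0.5333; later rows by forward substitution.
  T[0,:] = [+0.0000  -0.5333  +1.1333]
  T[1,:] = [+0.0000  +0.3556  -0.3520]
  T[2,:] = [+0.0000  -0.2809  +0.7260]
|eigenvalues of T|: 0.9057, 0.1758, 0.0000.
ρ(T) = max|λ| = 0.9057; 0.9057 < 1 ⇒ converges.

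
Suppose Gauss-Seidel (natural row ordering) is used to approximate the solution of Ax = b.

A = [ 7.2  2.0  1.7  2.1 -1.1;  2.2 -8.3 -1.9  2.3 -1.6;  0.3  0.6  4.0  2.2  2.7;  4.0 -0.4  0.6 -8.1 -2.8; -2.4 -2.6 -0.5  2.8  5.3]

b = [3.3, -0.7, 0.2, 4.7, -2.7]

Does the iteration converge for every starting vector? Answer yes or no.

yes

A = D + L + U where D = diag(7.2, -8.3, 4, -8.1, 5.3).
GS T = -(D+L)⁻¹U: row 0 first, T[0,1] = -(2)/(7.2) = -0.2778; later rows by forward substitution.
  T[0,:] = [+0.0000 -0.2778 -0.2361 -0.2917 +0.1528]
  T[1,:] = [+0.0000 -0.0736 -0.2915 +0.1998 -0.1523]
  T[2,:] = [+0.0000 +0.0319 +0.0614 -0.5581 -0.6636]
  T[3,:] = [+0.0000 -0.1312 -0.0977 -0.1952 -0.3119]
  T[4,:] = [+0.0000 -0.0896 -0.1925 +0.0164 +0.0966]
moduli |λ_i(T)| = 0.5513, 0.3337, 0.1725, 0.1725, 0.0000.
ρ(T) = max|λ| = 0.5513; 0.5513 < 1, so it converges for any x₀.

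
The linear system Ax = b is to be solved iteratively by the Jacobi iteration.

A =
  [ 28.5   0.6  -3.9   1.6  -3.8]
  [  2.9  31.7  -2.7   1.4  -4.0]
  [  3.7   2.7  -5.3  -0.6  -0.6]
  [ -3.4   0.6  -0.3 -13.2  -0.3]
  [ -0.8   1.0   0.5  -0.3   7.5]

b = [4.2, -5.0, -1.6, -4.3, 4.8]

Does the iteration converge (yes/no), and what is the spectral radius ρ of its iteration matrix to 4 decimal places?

A = D + L + U where D = diag(28.5, 31.7, -5.3, -13.2, 7.5).
Jacobi T = -D⁻¹(L+U): T[1,0] = -(2.9)/(31.7) = -0.0915; T[1,1] = 0.
  T[0,:] = [+0.0000  -0.0211  +0.1368  -0.0561  +0.1333]
  T[1,:] = [-0.0915  +0.0000  +0.0852  -0.0442  +0.1262]
  T[2,:] = [+0.6981  +0.5094  +0.0000  -0.1132  -0.1132]
  T[3,:] = [-0.2576  +0.0455  -0.0227  +0.0000  -0.0227]
  T[4,:] = [+0.1067  -0.1333  -0.0667  +0.0400  +0.0000]
|roots of det(T-λI)|: 0.4427, 0.3634, 0.0899, 0.0899, 0.0096.
ρ = 0.4427; 0.4427 < 1: convergent.

yes, ρ = 0.4427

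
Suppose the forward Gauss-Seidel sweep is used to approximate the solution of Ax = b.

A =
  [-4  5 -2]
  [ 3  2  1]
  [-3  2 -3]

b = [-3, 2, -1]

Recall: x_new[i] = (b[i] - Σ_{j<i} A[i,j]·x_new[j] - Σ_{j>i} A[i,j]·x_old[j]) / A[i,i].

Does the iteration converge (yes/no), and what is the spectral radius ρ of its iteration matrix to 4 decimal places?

no, ρ = 1.5992

Diagonal D = diag(-4, 2, -3); L, U strict lower/upper.
T_GS = -(D+L)⁻¹U: row 0 first, T[0,2] = -(-2)/(-4) = -0.5000; later rows by forward substitution.
  T[0,:] = [+0.0000, +1.2500, -0.5000]
  T[1,:] = [+0.0000, -1.8750, +0.2500]
  T[2,:] = [+0.0000, -2.5000, +0.6667]
eigenvalue magnitudes: 1.5992, 0.3908, 0.0000.
ρ = 1.5992; 1.5992 > 1 ⇒ diverges.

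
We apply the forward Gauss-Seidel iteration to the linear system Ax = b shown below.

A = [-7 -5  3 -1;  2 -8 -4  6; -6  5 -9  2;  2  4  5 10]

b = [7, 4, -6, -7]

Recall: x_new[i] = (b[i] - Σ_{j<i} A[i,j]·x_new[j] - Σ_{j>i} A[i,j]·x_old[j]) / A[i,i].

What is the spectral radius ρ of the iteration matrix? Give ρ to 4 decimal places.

0.8265

Let D = diag(-7, -8, -9, 10); L, U the strict triangles.
T_GS = -(D+L)⁻¹U: row 0 first, T[0,3] = -(-1)/(-7) = -0.1429; later rows by forward substitution.
  T[0,:] = [+0.0000 -0.7143 +0.4286 -0.1429]
  T[1,:] = [+0.0000 -0.1786 -0.3929 +0.7143]
  T[2,:] = [+0.0000 +0.3770 -0.5040 +0.7143]
  T[3,:] = [+0.0000 +0.0258 +0.3234 -0.6143]
|λ(T)| sorted: 0.8265, 0.4252, 0.0452, 0.0000.
spectral radius ρ = 0.8265; 0.8265 < 1, so it converges for any x₀.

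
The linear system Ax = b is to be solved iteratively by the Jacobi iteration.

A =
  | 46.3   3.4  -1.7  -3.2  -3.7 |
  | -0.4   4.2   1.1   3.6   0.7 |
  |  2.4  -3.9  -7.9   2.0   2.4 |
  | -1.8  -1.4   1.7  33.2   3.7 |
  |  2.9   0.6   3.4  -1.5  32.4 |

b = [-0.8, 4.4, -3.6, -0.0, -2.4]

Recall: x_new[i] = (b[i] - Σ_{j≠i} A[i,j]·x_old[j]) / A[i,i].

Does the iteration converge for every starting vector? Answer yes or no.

yes

A = D + L + U where D = diag(46.3, 4.2, -7.9, 33.2, 32.4).
Jacobi T = -D⁻¹(L+U): T[2,1] = -(-3.9)/(-7.9) = -0.4937; T[2,2] = 0.
  T[0,:] = [+0.0000 -0.0734 +0.0367 +0.0691 +0.0799]
  T[1,:] = [+0.0952 +0.0000 -0.2619 -0.8571 -0.1667]
  T[2,:] = [+0.3038 -0.4937 +0.0000 +0.2532 +0.3038]
  T[3,:] = [+0.0542 +0.0422 -0.0512 +0.0000 -0.1114]
  T[4,:] = [-0.0895 -0.0185 -0.1049 +0.0463 +0.0000]
|λ(T)| sorted: 0.3868, 0.2629, 0.2629, 0.1970, 0.0187.
ρ(T) = max|λ| = 0.3868; 0.3868 < 1, so it converges for any x₀.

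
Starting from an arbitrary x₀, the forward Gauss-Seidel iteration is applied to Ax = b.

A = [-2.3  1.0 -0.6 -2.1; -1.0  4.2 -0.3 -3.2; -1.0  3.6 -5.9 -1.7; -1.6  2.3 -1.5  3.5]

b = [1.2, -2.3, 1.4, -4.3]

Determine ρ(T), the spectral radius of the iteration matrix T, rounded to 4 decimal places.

A = D + L + U where D = diag(-2.3, 4.2, -5.9, 3.5).
T_GS = -(D+L)⁻¹U: row 0 first, T[0,1] = -(1)/(-2.3) = +0.4348; later rows by forward substitution.
  T[0,:] = [+0.0000  +0.4348  -0.2609  -0.9130]
  T[1,:] = [+0.0000  +0.1035  +0.0093  +0.5445]
  T[2,:] = [+0.0000  -0.0105  +0.0499  +0.1989]
  T[3,:] = [+0.0000  +0.1262  -0.1040  -0.6900]
|roots of det(T-λI)|: 0.7438, 0.1760, 0.0313, 0.0000.
spectral radius ρ = 0.7438; 0.7438 < 1: convergent.

0.7438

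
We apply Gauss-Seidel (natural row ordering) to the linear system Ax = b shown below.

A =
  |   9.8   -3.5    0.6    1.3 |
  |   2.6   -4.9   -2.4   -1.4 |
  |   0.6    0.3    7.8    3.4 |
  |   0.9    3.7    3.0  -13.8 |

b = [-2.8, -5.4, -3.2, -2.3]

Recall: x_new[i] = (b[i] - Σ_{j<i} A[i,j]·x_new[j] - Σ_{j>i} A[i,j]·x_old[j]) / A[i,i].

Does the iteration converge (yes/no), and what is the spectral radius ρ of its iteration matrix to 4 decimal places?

Let D = diag(9.8, -4.9, 7.8, -13.8); L, U the strict triangles.
GS T = -(D+L)⁻¹U: row 0 first, T[0,3] = -(1.3)/(9.8) = -0.1327; later rows by forward substitution.
  T[0,:] = [+0.0000, +0.3571, -0.0612, -0.1327]
  T[1,:] = [+0.0000, +0.1895, -0.5223, -0.3561]
  T[2,:] = [+0.0000, -0.0348, +0.0248, -0.4120]
  T[3,:] = [+0.0000, +0.0665, -0.1386, -0.1937]
moduli |λ_i(T)| = 0.3320, 0.2519, 0.0595, 0.0000.
ρ = 0.3320; 0.3320 < 1 ⇒ converges.

yes, ρ = 0.3320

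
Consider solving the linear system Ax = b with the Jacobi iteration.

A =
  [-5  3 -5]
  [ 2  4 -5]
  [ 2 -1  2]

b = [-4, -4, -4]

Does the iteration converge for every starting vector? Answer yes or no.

no

Split A = D + L + U, D = diag(-5, 4, 2).
Jacobi T = -D⁻¹(L+U): T[0,1] = -(3)/(-5) = +0.6000; T[0,0] = 0.
  T[0,:] = [+0.0000  +0.6000  -1.0000]
  T[1,:] = [-0.5000  +0.0000  +1.2500]
  T[2,:] = [-1.0000  +0.5000  +0.0000]
|eigenvalues of T|: 1.3068, 0.8638, 0.4430.
spectral radius ρ = 1.3068; 1.3068 > 1 ⇒ diverges.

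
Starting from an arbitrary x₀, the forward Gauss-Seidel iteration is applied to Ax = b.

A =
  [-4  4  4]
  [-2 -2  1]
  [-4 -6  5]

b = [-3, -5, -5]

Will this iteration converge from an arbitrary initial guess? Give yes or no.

Let D = diag(-4, -2, 5); L, U the strict triangles.
T_GS = -(D+L)⁻¹U: row 0 first, T[0,2] = -(4)/(-4) = +1.0000; later rows by forward substitution.
  T[0,:] = [+0.0000 +1.0000 +1.0000]
  T[1,:] = [+0.0000 -1.0000 -0.5000]
  T[2,:] = [+0.0000 -0.4000 +0.2000]
eigenvalue magnitudes: 1.1483, 0.3483, 0.0000.
ρ(T) = max|λ| = 1.1483; 1.1483 > 1: divergent.

no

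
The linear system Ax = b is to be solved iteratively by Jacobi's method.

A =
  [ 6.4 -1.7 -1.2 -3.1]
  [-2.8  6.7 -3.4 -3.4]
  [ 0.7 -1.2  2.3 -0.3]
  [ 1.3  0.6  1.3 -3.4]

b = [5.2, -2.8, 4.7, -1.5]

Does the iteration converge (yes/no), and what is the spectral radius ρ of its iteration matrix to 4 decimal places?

yes, ρ = 0.8951

Let D = diag(6.4, 6.7, 2.3, -3.4); L, U the strict triangles.
Jacobi T = -D⁻¹(L+U): T[3,1] = -(0.6)/(-3.4) = +0.1765; T[3,3] = 0.
  T[0,:] = [+0.0000  +0.2656  +0.1875  +0.4844]
  T[1,:] = [+0.4179  +0.0000  +0.5075  +0.5075]
  T[2,:] = [-0.3043  +0.5217  +0.0000  +0.1304]
  T[3,:] = [+0.3824  +0.1765  +0.3824  +0.0000]
|eigenvalues of T|: 0.8951, 0.5989, 0.3517, 0.0555.
spectral radius ρ = 0.8951; 0.8951 < 1, so it converges for any x₀.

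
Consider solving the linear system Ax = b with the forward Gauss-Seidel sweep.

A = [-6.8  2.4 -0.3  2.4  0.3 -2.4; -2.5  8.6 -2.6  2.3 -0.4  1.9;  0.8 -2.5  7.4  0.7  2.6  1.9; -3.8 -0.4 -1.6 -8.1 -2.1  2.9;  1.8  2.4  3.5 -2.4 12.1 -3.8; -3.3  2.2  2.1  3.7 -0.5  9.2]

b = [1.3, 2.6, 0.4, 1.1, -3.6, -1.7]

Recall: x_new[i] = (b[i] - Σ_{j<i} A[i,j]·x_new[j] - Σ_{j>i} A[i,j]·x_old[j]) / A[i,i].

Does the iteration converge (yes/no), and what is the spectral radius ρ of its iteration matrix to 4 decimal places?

Write A = D+L+U with D = diag(-6.8, 8.6, 7.4, -8.1, 12.1, 9.2).
Gauss-Seidel: T = -(D+L)⁻¹U, row 0 first, T[0,4] = -(0.3)/(-6.8) = +0.0441; later rows by forward substitution.
  T[0,:] = [+0.0000, +0.3529, -0.0441, +0.3529, +0.0441, -0.3529]
  T[1,:] = [+0.0000, +0.1026, +0.2895, -0.1648, +0.0593, -0.3235]
  T[2,:] = [+0.0000, -0.0035, +0.1026, -0.1884, -0.3361, -0.3279]
  T[3,:] = [+0.0000, -0.1700, -0.0139, -0.1202, -0.2165, +0.6043]
  T[4,:] = [+0.0000, -0.1056, -0.0833, +0.0109, +0.0359, +0.6454]
  T[5,:] = [+0.0000, +0.1655, -0.1074, +0.2580, +0.1674, -0.1824]
eigenvalue magnitudes: 0.6296, 0.4658, 0.1714, 0.1185, 0.0495, 0.0000.
ρ = 0.6296; 0.6296 < 1, so it converges for any x₀.

yes, ρ = 0.6296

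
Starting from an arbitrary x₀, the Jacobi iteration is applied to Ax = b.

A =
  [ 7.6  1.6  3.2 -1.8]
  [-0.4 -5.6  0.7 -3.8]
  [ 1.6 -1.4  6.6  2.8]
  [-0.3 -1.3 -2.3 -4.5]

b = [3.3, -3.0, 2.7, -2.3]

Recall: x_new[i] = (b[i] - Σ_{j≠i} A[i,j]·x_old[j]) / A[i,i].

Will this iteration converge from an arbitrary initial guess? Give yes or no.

yes

Write A = D+L+U with D = diag(7.6, -5.6, 6.6, -4.5).
Jacobi T = -D⁻¹(L+U): T[3,0] = -(-0.3)/(-4.5) = -0.0667; T[3,3] = 0.
  T[0,:] = [+0.0000  -0.2105  -0.4211  +0.2368]
  T[1,:] = [-0.0714  +0.0000  +0.1250  -0.6786]
  T[2,:] = [-0.2424  +0.2121  +0.0000  -0.4242]
  T[3,:] = [-0.0667  -0.2889  -0.5111  +0.0000]
|λ(T)| sorted: 0.8224, 0.5800, 0.2612, 0.0188.
spectral radius ρ = 0.8224; 0.8224 < 1, so it converges for any x₀.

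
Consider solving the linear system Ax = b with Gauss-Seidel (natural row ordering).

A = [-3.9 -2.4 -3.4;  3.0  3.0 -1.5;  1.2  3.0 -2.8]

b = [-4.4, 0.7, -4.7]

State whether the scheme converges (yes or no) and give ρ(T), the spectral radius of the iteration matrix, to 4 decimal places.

A = D + L + U where D = diag(-3.9, 3, -2.8).
T_GS = -(D+L)⁻¹U: row 0 first, T[0,1] = -(-2.4)/(-3.9) = -0.6154; later rows by forward substitution.
  T[0,:] = [+0.0000  -0.6154  -0.8718]
  T[1,:] = [+0.0000  +0.6154  +1.3718]
  T[2,:] = [+0.0000  +0.3956  +1.0962]
|roots of det(T-λI)|: 1.6307, 0.0809, 0.0000.
spectral radius ρ = 1.6307; 1.6307 > 1 ⇒ diverges.

no, ρ = 1.6307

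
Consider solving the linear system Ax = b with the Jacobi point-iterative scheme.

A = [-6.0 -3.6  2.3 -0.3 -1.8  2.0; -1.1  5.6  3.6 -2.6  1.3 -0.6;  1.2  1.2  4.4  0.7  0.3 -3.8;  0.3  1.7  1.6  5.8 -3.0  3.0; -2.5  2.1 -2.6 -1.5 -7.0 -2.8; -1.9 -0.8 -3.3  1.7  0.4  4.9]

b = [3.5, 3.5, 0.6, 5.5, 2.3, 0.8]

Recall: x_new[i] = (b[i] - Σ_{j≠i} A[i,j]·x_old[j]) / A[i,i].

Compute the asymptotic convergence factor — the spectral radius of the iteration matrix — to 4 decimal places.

A = D + L + U where D = diag(-6, 5.6, 4.4, 5.8, -7, 4.9).
T_J = -D⁻¹(L+U): T[2,4] = -(0.3)/(4.4) = -0.0682; T[2,2] = 0.
  T[0,:] = [+0.0000, -0.6000, +0.3833, -0.0500, -0.3000, +0.3333]
  T[1,:] = [+0.1964, +0.0000, -0.6429, +0.4643, -0.2321, +0.1071]
  T[2,:] = [-0.2727, -0.2727, +0.0000, -0.1591, -0.0682, +0.8636]
  T[3,:] = [-0.0517, -0.2931, -0.2759, +0.0000, +0.5172, -0.5172]
  T[4,:] = [-0.3571, +0.3000, -0.3714, -0.2143, +0.0000, -0.4000]
  T[5,:] = [+0.3878, +0.1633, +0.6735, -0.3469, -0.0816, +0.0000]
|λ(T)| sorted: 1.1919, 1.0029, 0.6930, 0.6930, 0.3216, 0.3216.
ρ(T) = max|λ| = 1.1919; 1.1919 > 1, so it fails to converge.

1.1919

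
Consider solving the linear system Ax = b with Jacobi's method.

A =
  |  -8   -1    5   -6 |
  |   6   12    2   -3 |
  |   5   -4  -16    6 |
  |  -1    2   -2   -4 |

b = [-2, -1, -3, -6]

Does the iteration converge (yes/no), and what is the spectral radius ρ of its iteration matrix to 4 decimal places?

Write A = D+L+U with D = diag(-8, 12, -16, -4).
Jacobi: T = -D⁻¹(L+U), T[0,2] = -(5)/(-8) = +0.6250; T[0,0] = 0.
  T[0,:] = [+0.0000 -0.1250 +0.6250 -0.7500]
  T[1,:] = [-0.5000 +0.0000 -0.1667 +0.2500]
  T[2,:] = [+0.3125 -0.2500 +0.0000 +0.3750]
  T[3,:] = [-0.2500 +0.5000 -0.5000 +0.0000]
moduli |λ_i(T)| = 0.8958, 0.6148, 0.6148, 0.0000.
ρ(T) = max|λ| = 0.8958; 0.8958 < 1 ⇒ converges.

yes, ρ = 0.8958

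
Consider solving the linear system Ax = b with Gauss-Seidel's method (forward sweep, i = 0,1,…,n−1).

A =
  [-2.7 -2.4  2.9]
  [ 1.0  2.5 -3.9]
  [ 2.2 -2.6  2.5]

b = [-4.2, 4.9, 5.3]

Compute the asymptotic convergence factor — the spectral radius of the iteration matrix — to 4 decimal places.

1.4358

Let D = diag(-2.7, 2.5, 2.5); L, U the strict triangles.
Gauss-Seidel: T = -(D+L)⁻¹U, row 0 first, T[0,2] = -(2.9)/(-2.7) = +1.0741; later rows by forward substitution.
  T[0,:] = [+0.0000, -0.8889, +1.0741]
  T[1,:] = [+0.0000, +0.3556, +1.1304]
  T[2,:] = [+0.0000, +1.1520, +0.2304]
|roots of det(T-λI)|: 1.4358, 0.8499, 0.0000.
ρ = 1.4358; 1.4358 > 1, so it fails to converge.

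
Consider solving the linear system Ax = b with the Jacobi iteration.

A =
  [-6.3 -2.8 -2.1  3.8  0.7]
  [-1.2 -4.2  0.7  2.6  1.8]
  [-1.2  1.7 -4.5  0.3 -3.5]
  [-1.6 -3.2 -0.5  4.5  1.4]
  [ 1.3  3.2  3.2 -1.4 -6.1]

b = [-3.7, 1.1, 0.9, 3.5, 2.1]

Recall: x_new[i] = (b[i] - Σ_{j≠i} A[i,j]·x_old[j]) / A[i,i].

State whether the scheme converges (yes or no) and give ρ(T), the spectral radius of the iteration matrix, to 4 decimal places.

Write A = D+L+U with D = diag(-6.3, -4.2, -4.5, 4.5, -6.1).
T_J = -D⁻¹(L+U): T[3,1] = -(-3.2)/(4.5) = +0.7111; T[3,3] = 0.
  T[0,:] = [+0.0000 -0.4444 -0.3333 +0.6032 +0.1111]
  T[1,:] = [-0.2857 +0.0000 +0.1667 +0.6190 +0.4286]
  T[2,:] = [-0.2667 +0.3778 +0.0000 +0.0667 -0.7778]
  T[3,:] = [+0.3556 +0.7111 +0.1111 +0.0000 -0.3111]
  T[4,:] = [+0.2131 +0.5246 +0.5246 -0.2295 +0.0000]
|eigenvalues of T|: 1.1594, 0.7038, 0.4648, 0.4184, 0.4184.
spectral radius ρ = 1.1594; 1.1594 > 1, so it fails to converge.

no, ρ = 1.1594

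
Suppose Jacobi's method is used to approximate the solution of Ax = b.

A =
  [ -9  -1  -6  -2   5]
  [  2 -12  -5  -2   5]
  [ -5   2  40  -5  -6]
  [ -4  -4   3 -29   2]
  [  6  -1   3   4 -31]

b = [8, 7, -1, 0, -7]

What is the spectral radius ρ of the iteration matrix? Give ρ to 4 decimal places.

Let D = diag(-9, -12, 40, -29, -31); L, U the strict triangles.
T_J = -D⁻¹(L+U): T[4,0] = -(6)/(-31) = +0.1935; T[4,4] = 0.
  T[0,:] = [+0.0000 -0.1111 -0.6667 -0.2222 +0.5556]
  T[1,:] = [+0.1667 +0.0000 -0.4167 -0.1667 +0.4167]
  T[2,:] = [+0.1250 -0.0500 +0.0000 +0.1250 +0.1500]
  T[3,:] = [-0.1379 -0.1379 +0.1034 +0.0000 +0.0690]
  T[4,:] = [+0.1935 -0.0323 +0.0968 +0.1290 +0.0000]
|roots of det(T-λI)|: 0.3751, 0.3161, 0.1806, 0.1806, 0.0908.
ρ = 0.3751; 0.3751 < 1: convergent.

0.3751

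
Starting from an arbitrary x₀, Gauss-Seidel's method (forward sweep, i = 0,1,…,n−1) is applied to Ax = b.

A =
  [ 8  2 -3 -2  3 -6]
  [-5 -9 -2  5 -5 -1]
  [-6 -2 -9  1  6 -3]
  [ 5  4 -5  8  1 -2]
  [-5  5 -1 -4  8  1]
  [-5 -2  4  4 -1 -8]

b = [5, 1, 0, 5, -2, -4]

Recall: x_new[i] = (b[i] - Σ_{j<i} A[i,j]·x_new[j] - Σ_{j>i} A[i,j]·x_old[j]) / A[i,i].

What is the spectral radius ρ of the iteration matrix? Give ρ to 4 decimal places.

Split A = D + L + U, D = diag(8, -9, -9, 8, 8, -8).
GS T = -(D+L)⁻¹U: row 0 first, T[0,1] = -(2)/(8) = -0.2500; later rows by forward substitution.
  T[0,:] = [+0.0000 -0.2500 +0.3750 +0.2500 -0.3750 +0.7500]
  T[1,:] = [+0.0000 +0.1389 -0.4306 +0.4167 -0.3472 -0.5278]
  T[2,:] = [+0.0000 +0.1358 -0.1543 -0.1481 +0.9938 -0.7160]
  T[3,:] = [+0.0000 +0.1717 -0.1155 -0.4572 +0.9041 -0.4024]
  T[4,:] = [+0.0000 -0.1402 +0.4264 -0.3513 +0.5589 +0.3829]
  T[5,:] = [+0.0000 +0.2928 -0.3150 -0.5192 +1.2003 -0.9439]
eigenvalue magnitudes: 1.5893, 0.8828, 0.1108, 0.1108, 0.0035, 0.0000.
spectral radius ρ = 1.5893; 1.5893 > 1, so it fails to converge.

1.5893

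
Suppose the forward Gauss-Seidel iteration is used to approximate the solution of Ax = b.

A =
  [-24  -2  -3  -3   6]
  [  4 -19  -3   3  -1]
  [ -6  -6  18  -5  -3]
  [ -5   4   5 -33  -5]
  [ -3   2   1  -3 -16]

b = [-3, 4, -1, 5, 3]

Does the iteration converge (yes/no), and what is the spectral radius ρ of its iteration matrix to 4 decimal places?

yes, ρ = 0.1613

Split A = D + L + U, D = diag(-24, -19, 18, -33, -16).
Gauss-Seidel: T = -(D+L)⁻¹U, row 0 first, T[0,1] = -(-2)/(-24) = -0.0833; later rows by forward substitution.
  T[0,:] = [+0.0000  -0.0833  -0.1250  -0.1250  +0.2500]
  T[1,:] = [+0.0000  -0.0175  -0.1842  +0.1316  +0.0000]
  T[2,:] = [+0.0000  -0.0336  -0.1031  +0.2800  +0.2500]
  T[3,:] = [+0.0000  +0.0054  -0.0190  +0.0773  -0.1515]
  T[4,:] = [+0.0000  +0.0103  -0.0025  +0.0429  -0.0028]
|roots of det(T-λI)|: 0.1613, 0.1162, 0.1162, 0.0477, 0.0000.
ρ(T) = max|λ| = 0.1613; 0.1613 < 1 ⇒ converges.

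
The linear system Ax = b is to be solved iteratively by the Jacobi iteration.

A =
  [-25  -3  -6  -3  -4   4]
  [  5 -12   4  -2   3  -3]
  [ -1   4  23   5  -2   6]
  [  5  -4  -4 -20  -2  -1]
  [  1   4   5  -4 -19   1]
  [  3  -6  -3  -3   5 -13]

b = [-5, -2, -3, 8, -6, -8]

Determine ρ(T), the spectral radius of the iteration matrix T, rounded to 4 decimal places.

Diagonal D = diag(-25, -12, 23, -20, -19, -13); L, U strict lower/upper.
T_J = -D⁻¹(L+U): T[0,2] = -(-6)/(-25) = -0.2400; T[0,0] = 0.
  T[0,:] = [+0.0000 -0.1200 -0.2400 -0.1200 -0.1600 +0.1600]
  T[1,:] = [+0.4167 +0.0000 +0.3333 -0.1667 +0.2500 -0.2500]
  T[2,:] = [+0.0435 -0.1739 +0.0000 -0.2174 +0.0870 -0.2609]
  T[3,:] = [+0.2500 -0.2000 -0.2000 +0.0000 -0.1000 -0.0500]
  T[4,:] = [+0.0526 +0.2105 +0.2632 -0.2105 +0.0000 +0.0526]
  T[5,:] = [+0.2308 -0.4615 -0.2308 -0.2308 +0.3846 +0.0000]
|eigenvalues of T|: 0.5383, 0.4016, 0.4016, 0.2545, 0.2545, 0.0092.
ρ = 0.5383; 0.5383 < 1: convergent.

0.5383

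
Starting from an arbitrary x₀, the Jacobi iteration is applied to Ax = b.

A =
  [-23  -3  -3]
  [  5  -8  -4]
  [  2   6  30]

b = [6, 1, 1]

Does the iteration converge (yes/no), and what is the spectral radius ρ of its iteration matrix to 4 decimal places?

Write A = D+L+U with D = diag(-23, -8, 30).
Jacobi T = -D⁻¹(L+U): T[2,0] = -(2)/(30) = -0.0667; T[2,2] = 0.
  T[0,:] = [+0.0000  -0.1304  -0.1304]
  T[1,:] = [+0.6250  +0.0000  -0.5000]
  T[2,:] = [-0.0667  -0.2000  +0.0000]
|λ(T)| sorted: 0.2679, 0.2112, 0.2112.
spectral radius ρ = 0.2679; 0.2679 < 1, so it converges for any x₀.

yes, ρ = 0.2679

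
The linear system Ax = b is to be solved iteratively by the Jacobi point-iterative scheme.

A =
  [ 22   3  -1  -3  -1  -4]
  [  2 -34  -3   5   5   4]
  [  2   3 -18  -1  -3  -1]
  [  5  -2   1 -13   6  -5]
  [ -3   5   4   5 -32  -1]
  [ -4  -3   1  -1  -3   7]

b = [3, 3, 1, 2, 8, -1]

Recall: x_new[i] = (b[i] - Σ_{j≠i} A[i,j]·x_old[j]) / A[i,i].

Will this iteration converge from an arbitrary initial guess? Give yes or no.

Let D = diag(22, -34, -18, -13, -32, 7); L, U the strict triangles.
Jacobi: T = -D⁻¹(L+U), T[0,1] = -(3)/(22) = -0.1364; T[0,0] = 0.
  T[0,:] = [+0.0000  -0.1364  +0.0455  +0.1364  +0.0455  +0.1818]
  T[1,:] = [+0.0588  +0.0000  -0.0882  +0.1471  +0.1471  +0.1176]
  T[2,:] = [+0.1111  +0.1667  +0.0000  -0.0556  -0.1667  -0.0556]
  T[3,:] = [+0.3846  -0.1538  +0.0769  +0.0000  +0.4615  -0.3846]
  T[4,:] = [-0.0938  +0.1562  +0.1250  +0.1562  +0.0000  -0.0312]
  T[5,:] = [+0.5714  +0.4286  -0.1429  +0.1429  +0.4286  +0.0000]
|roots of det(T-λI)|: 0.5738, 0.4198, 0.4198, 0.1640, 0.1640, 0.1516.
spectral radius ρ = 0.5738; 0.5738 < 1: convergent.

yes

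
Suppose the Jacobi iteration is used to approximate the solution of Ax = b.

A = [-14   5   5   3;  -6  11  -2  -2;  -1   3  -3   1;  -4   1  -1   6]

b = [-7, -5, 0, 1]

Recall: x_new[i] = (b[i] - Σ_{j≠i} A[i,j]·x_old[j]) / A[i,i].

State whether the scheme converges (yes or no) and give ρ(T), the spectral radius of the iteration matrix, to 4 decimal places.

Write A = D+L+U with D = diag(-14, 11, -3, 6).
Jacobi: T = -D⁻¹(L+U), T[3,2] = -(-1)/(6) = +0.1667; T[3,3] = 0.
  T[0,:] = [+0.0000 +0.3571 +0.3571 +0.2143]
  T[1,:] = [+0.5455 +0.0000 +0.1818 +0.1818]
  T[2,:] = [-0.3333 +1.0000 +0.0000 +0.3333]
  T[3,:] = [+0.6667 -0.1667 +0.1667 +0.0000]
|roots of det(T-λI)|: 0.8829, 0.5242, 0.5242, 0.1011.
spectral radius ρ = 0.8829; 0.8829 < 1, so it converges for any x₀.

yes, ρ = 0.8829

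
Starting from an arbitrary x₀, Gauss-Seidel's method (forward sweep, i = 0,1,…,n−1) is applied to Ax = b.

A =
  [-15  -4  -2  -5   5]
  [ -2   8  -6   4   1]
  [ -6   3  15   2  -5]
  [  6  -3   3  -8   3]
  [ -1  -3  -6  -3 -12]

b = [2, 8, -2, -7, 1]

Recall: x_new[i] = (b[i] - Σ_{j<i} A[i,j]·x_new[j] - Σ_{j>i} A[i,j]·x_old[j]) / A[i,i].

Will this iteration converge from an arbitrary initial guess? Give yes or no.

yes

A = D + L + U where D = diag(-15, 8, 15, -8, -12).
T_GS = -(D+L)⁻¹U: row 0 first, T[0,2] = -(-2)/(-15) = -0.1333; later rows by forward substitution.
  T[0,:] = [+0.0000  -0.2667  -0.1333  -0.3333  +0.3333]
  T[1,:] = [+0.0000  -0.0667  +0.7167  -0.5833  -0.0417]
  T[2,:] = [+0.0000  -0.0933  -0.1967  -0.1500  +0.4750]
  T[3,:] = [+0.0000  -0.2100  -0.4425  -0.0875  +0.8188]
  T[4,:] = [+0.0000  +0.1381  +0.0409  +0.2705  -0.4595]
|eigenvalues of T|: 0.9336, 0.2743, 0.1702, 0.0191, 0.0000.
ρ = 0.9336; 0.9336 < 1: convergent.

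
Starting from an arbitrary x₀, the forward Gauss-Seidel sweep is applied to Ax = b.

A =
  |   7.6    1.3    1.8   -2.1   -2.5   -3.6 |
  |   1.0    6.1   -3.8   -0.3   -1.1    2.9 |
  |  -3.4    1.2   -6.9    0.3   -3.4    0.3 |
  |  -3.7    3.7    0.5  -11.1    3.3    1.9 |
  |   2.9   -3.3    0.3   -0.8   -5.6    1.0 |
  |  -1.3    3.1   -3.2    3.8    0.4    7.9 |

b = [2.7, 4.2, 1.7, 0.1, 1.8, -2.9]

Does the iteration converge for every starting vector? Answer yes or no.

Let D = diag(7.6, 6.1, -6.9, -11.1, -5.6, 7.9); L, U the strict triangles.
Gauss-Seidel: T = -(D+L)⁻¹U, row 0 first, T[0,2] = -(1.8)/(7.6) = -0.2368; later rows by forward substitution.
  T[0,:] = [+0.0000, -0.1711, -0.2368, +0.2763, +0.3289, +0.4737]
  T[1,:] = [+0.0000, +0.0280, +0.6618, +0.0039, +0.1264, -0.5531]
  T[2,:] = [+0.0000, +0.0892, +0.2318, -0.0920, -0.6329, -0.2861]
  T[3,:] = [+0.0000, +0.0704, +0.3100, -0.0950, +0.2013, -0.1840]
  T[4,:] = [+0.0000, -0.1104, -0.5445, +0.1494, +0.0332, +0.7607]
  T[5,:] = [+0.0000, -0.0313, -0.3263, +0.0448, -0.3503, +0.2290]
|eigenvalues of T|: 0.8261, 0.3171, 0.3171, 0.1321, 0.0037, 0.0000.
spectral radius ρ = 0.8261; 0.8261 < 1, so it converges for any x₀.

yes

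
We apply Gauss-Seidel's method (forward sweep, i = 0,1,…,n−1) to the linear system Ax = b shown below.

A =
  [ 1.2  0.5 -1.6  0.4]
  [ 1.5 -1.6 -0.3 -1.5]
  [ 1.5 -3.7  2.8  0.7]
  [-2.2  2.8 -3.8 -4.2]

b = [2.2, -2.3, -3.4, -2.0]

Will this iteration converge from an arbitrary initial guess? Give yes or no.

no

Split A = D + L + U, D = diag(1.2, -1.6, 2.8, -4.2).
T_GS = -(D+L)⁻¹U: row 0 first, T[0,2] = -(-1.6)/(1.2) = +1.3333; later rows by forward substitution.
  T[0,:] = [+0.0000 -0.4167 +1.3333 -0.3333]
  T[1,:] = [+0.0000 -0.3906 +1.0625 -1.2500]
  T[2,:] = [+0.0000 -0.2930 +0.6897 -1.7232]
  T[3,:] = [+0.0000 +0.2229 -0.6141 +0.9004]
moduli |λ_i(T)| = 1.5135, 0.2908, 0.0232, 0.0000.
spectral radius ρ = 1.5135; 1.5135 > 1: divergent.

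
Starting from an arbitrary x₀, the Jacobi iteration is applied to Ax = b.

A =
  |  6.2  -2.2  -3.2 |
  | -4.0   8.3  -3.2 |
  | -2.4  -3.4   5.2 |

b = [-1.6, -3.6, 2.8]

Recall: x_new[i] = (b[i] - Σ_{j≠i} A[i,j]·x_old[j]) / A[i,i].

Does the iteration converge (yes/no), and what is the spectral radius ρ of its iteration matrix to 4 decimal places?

yes, ρ = 0.9484

A = D + L + U where D = diag(6.2, 8.3, 5.2).
Jacobi: T = -D⁻¹(L+U), T[2,0] = -(-2.4)/(5.2) = +0.4615; T[2,2] = 0.
  T[0,:] = [+0.0000, +0.3548, +0.5161]
  T[1,:] = [+0.4819, +0.0000, +0.3855]
  T[2,:] = [+0.4615, +0.6538, +0.0000]
eigenvalue magnitudes: 0.9484, 0.4879, 0.4879.
ρ(T) = max|λ| = 0.9484; 0.9484 < 1 ⇒ converges.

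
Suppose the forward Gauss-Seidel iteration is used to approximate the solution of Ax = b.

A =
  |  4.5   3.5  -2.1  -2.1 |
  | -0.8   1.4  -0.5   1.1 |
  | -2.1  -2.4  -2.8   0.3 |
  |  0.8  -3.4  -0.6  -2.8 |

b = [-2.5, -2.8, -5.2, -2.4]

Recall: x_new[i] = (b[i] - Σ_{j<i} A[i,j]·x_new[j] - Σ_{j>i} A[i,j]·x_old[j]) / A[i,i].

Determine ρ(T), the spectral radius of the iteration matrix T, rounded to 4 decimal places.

A = D + L + U where D = diag(4.5, 1.4, -2.8, -2.8).
GS T = -(D+L)⁻¹U: row 0 first, T[0,2] = -(-2.1)/(4.5) = +0.4667; later rows by forward substitution.
  T[0,:] = [+0.0000, -0.7778, +0.4667, +0.4667]
  T[1,:] = [+0.0000, -0.4444, +0.6238, -0.5190]
  T[2,:] = [+0.0000, +0.9643, -0.8847, +0.2020]
  T[3,:] = [+0.0000, +0.1108, -0.4346, +0.7203]
|λ(T)| sorted: 1.3624, 0.7452, 0.0084, 0.0000.
ρ(T) = max|λ| = 1.3624; 1.3624 > 1, so it fails to converge.

1.3624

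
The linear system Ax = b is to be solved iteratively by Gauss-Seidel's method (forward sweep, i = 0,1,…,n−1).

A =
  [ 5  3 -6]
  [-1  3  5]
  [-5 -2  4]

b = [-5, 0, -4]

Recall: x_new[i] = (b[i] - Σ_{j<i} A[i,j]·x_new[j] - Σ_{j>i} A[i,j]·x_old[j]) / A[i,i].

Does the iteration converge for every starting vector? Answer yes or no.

no

Split A = D + L + U, D = diag(5, 3, 4).
T_GS = -(D+L)⁻¹U: row 0 first, T[0,1] = -(3)/(5) = -0.6000; later rows by forward substitution.
  T[0,:] = [+0.0000 -0.6000 +1.2000]
  T[1,:] = [+0.0000 -0.2000 -1.2667]
  T[2,:] = [+0.0000 -0.8500 +0.8667]
|roots of det(T-λI)|: 1.5000, 0.8333, 0.0000.
ρ = 1.5000; 1.5000 > 1, so it fails to converge.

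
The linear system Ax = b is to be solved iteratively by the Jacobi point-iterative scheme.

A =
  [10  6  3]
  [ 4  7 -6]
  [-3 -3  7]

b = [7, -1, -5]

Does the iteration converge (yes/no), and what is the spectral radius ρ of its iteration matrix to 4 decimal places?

A = D + L + U where D = diag(10, 7, 7).
T_J = -D⁻¹(L+U): T[2,1] = -(-3)/(7) = +0.4286; T[2,2] = 0.
  T[0,:] = [+0.0000 -0.6000 -0.3000]
  T[1,:] = [-0.5714 +0.0000 +0.8571]
  T[2,:] = [+0.4286 +0.4286 +0.0000]
|roots of det(T-λI)|: 0.8667, 0.5685, 0.2982.
ρ = 0.8667; 0.8667 < 1, so it converges for any x₀.

yes, ρ = 0.8667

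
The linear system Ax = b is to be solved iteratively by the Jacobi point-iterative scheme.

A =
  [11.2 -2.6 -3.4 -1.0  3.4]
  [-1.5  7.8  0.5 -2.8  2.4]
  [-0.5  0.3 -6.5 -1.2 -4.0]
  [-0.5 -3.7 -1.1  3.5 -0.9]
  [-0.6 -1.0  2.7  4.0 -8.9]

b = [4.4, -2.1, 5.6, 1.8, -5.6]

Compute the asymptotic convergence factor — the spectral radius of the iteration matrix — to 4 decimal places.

0.8543

Let D = diag(11.2, 7.8, -6.5, 3.5, -8.9); L, U the strict triangles.
T_J = -D⁻¹(L+U): T[2,1] = -(0.3)/(-6.5) = +0.0462; T[2,2] = 0.
  T[0,:] = [+0.0000, +0.2321, +0.3036, +0.0893, -0.3036]
  T[1,:] = [+0.1923, +0.0000, -0.0641, +0.3590, -0.3077]
  T[2,:] = [-0.0769, +0.0462, +0.0000, -0.1846, -0.6154]
  T[3,:] = [+0.1429, +1.0571, +0.3143, +0.0000, +0.2571]
  T[4,:] = [-0.0674, -0.1124, +0.3034, +0.4494, +0.0000]
|λ(T)| sorted: 0.8543, 0.3979, 0.3979, 0.3886, 0.2426.
ρ = 0.8543; 0.8543 < 1: convergent.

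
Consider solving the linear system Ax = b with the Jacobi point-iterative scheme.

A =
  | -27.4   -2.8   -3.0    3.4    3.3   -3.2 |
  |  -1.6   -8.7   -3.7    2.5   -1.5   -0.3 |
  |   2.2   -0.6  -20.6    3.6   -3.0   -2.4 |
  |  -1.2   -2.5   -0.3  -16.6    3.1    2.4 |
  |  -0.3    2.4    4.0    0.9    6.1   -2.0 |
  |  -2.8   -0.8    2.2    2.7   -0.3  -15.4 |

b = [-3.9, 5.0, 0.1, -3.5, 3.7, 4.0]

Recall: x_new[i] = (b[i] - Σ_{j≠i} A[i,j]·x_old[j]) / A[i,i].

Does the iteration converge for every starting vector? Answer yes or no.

yes

Diagonal D = diag(-27.4, -8.7, -20.6, -16.6, 6.1, -15.4); L, U strict lower/upper.
Jacobi T = -D⁻¹(L+U): T[5,1] = -(-0.8)/(-15.4) = -0.0519; T[5,5] = 0.
  T[0,:] = [+0.0000  -0.1022  -0.1095  +0.1241  +0.1204  -0.1168]
  T[1,:] = [-0.1839  +0.0000  -0.4253  +0.2874  -0.1724  -0.0345]
  T[2,:] = [+0.1068  -0.0291  +0.0000  +0.1748  -0.1456  -0.1165]
  T[3,:] = [-0.0723  -0.1506  -0.0181  +0.0000  +0.1867  +0.1446]
  T[4,:] = [+0.0492  -0.3934  -0.6557  -0.1475  +0.0000  +0.3279]
  T[5,:] = [-0.1818  -0.0519  +0.1429  +0.1753  -0.0195  +0.0000]
|roots of det(T-λI)|: 0.5071, 0.2933, 0.2933, 0.2247, 0.2247, 0.1741.
ρ(T) = max|λ| = 0.5071; 0.5071 < 1, so it converges for any x₀.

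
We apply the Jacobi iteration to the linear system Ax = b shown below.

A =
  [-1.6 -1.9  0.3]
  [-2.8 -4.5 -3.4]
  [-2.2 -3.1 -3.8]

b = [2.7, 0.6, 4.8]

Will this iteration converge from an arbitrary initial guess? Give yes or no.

A = D + L + U where D = diag(-1.6, -4.5, -3.8).
Jacobi: T = -D⁻¹(L+U), T[1,2] = -(-3.4)/(-4.5) = -0.7556; T[1,1] = 0.
  T[0,:] = [+0.0000  -1.1875  +0.1875]
  T[1,:] = [-0.6222  +0.0000  -0.7556]
  T[2,:] = [-0.5789  -0.8158  +0.0000]
moduli |λ_i(T)| = 1.2585, 0.8718, 0.3867.
ρ = 1.2585; 1.2585 > 1, so it fails to converge.

no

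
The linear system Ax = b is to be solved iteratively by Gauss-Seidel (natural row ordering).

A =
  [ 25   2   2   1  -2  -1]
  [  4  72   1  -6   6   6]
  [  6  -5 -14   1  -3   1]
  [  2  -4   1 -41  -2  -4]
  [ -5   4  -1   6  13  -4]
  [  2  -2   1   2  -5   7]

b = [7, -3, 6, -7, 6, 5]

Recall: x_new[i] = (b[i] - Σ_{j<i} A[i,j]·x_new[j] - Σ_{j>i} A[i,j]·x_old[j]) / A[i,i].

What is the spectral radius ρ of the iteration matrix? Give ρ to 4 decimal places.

0.3007

Diagonal D = diag(25, 72, -14, -41, 13, 7); L, U strict lower/upper.
GS T = -(D+L)⁻¹U: row 0 first, T[0,1] = -(2)/(25) = -0.0800; later rows by forward substitution.
  T[0,:] = [+0.0000 -0.0800 -0.0800 -0.0400 +0.0800 +0.0400]
  T[1,:] = [+0.0000 +0.0044 -0.0094 +0.0856 -0.0878 -0.0856]
  T[2,:] = [+0.0000 -0.0359 -0.0309 +0.0237 -0.1487 +0.1191]
  T[3,:] = [+0.0000 -0.0052 -0.0037 -0.0097 -0.0399 -0.0844]
  T[4,:] = [+0.0000 -0.0325 -0.0285 -0.0354 +0.0648 +0.3975]
  T[5,:] = [+0.0000 +0.0075 +0.0053 +0.0100 +0.0310 +0.2551]
|roots of det(T-λI)|: 0.3007, 0.1009, 0.0944, 0.0173, 0.0068, 0.0000.
ρ = 0.3007; 0.3007 < 1: convergent.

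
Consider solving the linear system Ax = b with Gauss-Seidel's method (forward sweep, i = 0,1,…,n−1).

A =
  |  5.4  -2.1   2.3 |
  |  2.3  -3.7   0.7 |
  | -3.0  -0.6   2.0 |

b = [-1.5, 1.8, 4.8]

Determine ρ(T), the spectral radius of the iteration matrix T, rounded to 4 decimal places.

0.6029

A = D + L + U where D = diag(5.4, -3.7, 2).
T_GS = -(D+L)⁻¹U: row 0 first, T[0,2] = -(2.3)/(5.4) = -0.4259; later rows by forward substitution.
  T[0,:] = [+0.0000 +0.3889 -0.4259]
  T[1,:] = [+0.0000 +0.2417 -0.0756]
  T[2,:] = [+0.0000 +0.6559 -0.6616]
|eigenvalues of T|: 0.6029, 0.1831, 0.0000.
ρ = 0.6029; 0.6029 < 1: convergent.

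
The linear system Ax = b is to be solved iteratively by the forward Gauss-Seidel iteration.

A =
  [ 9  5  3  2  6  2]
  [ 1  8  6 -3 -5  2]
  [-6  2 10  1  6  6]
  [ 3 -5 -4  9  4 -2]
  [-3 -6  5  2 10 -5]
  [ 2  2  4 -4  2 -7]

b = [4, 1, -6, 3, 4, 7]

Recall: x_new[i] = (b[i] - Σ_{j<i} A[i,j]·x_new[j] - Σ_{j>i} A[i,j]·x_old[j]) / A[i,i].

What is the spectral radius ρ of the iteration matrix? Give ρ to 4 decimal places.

1.2536

Diagonal D = diag(9, 8, 10, 9, 10, -7); L, U strict lower/upper.
T_GS = -(D+L)⁻¹U: row 0 first, T[0,1] = -(5)/(9) = -0.5556; later rows by forward substitution.
  T[0,:] = [+0.0000  -0.5556  -0.3333  -0.2222  -0.6667  -0.2222]
  T[1,:] = [+0.0000  +0.0694  -0.7083  +0.4028  +0.7083  -0.2222]
  T[2,:] = [+0.0000  -0.3472  -0.0583  -0.3139  -1.1417  -0.6889]
  T[3,:] = [+0.0000  +0.0694  -0.3083  +0.1583  -0.3361  -0.1333]
  T[4,:] = [+0.0000  +0.0347  -0.4342  +0.3003  +0.8631  +0.6711]
  T[5,:] = [+0.0000  -0.3671  -0.2788  -0.1325  -0.2018  -0.2527]
moduli |λ_i(T)| = 1.2536, 0.9189, 0.5470, 0.1333, 0.0315, 0.0000.
spectral radius ρ = 1.2536; 1.2536 > 1: divergent.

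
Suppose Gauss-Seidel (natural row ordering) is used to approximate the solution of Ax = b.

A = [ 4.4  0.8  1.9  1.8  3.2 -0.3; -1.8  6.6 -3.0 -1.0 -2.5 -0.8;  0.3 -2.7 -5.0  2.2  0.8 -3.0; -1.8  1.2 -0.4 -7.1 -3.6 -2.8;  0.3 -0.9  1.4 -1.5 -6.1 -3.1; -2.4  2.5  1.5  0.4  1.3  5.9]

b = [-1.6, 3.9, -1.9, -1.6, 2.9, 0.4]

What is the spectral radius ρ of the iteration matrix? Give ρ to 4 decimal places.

0.8475

Let D = diag(4.4, 6.6, -5, -7.1, -6.1, 5.9); L, U the strict triangles.
T_GS = -(D+L)⁻¹U: row 0 first, T[0,4] = -(3.2)/(4.4) = -0.7273; later rows by forward substitution.
  T[0,:] = [+0.0000, -0.1818, -0.4318, -0.4091, -0.7273, +0.0682]
  T[1,:] = [+0.0000, -0.0496, +0.3368, +0.0399, +0.1804, +0.1398]
  T[2,:] = [+0.0000, +0.0159, -0.2078, +0.3939, +0.0189, -0.6714]
  T[3,:] = [+0.0000, +0.0368, +0.1781, +0.0883, -0.2932, -0.3502]
  T[4,:] = [+0.0000, -0.0070, -0.1624, +0.0427, +0.0141, -0.5934]
  T[5,:] = [+0.0000, -0.0579, -0.2418, -0.2989, -0.3603, +0.2937]
|eigenvalues of T|: 0.8475, 0.5533, 0.3211, 0.2622, 0.0966, 0.0000.
ρ = 0.8475; 0.8475 < 1 ⇒ converges.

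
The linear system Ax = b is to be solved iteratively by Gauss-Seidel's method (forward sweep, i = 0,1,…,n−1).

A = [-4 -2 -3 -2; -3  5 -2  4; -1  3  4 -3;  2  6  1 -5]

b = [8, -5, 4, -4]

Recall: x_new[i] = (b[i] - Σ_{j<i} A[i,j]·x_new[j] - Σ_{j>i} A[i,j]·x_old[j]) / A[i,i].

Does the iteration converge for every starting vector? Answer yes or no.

Write A = D+L+U with D = diag(-4, 5, 4, -5).
GS T = -(D+L)⁻¹U: row 0 first, T[0,3] = -(-2)/(-4) = -0.5000; later rows by forward substitution.
  T[0,:] = [+0.0000 -0.5000 -0.7500 -0.5000]
  T[1,:] = [+0.0000 -0.3000 -0.0500 -1.1000]
  T[2,:] = [+0.0000 +0.1000 -0.1500 +1.4500]
  T[3,:] = [+0.0000 -0.5400 -0.3900 -1.2300]
|eigenvalues of T|: 1.2621, 0.2180, 0.2180, 0.0000.
spectral radius ρ = 1.2621; 1.2621 > 1: divergent.

no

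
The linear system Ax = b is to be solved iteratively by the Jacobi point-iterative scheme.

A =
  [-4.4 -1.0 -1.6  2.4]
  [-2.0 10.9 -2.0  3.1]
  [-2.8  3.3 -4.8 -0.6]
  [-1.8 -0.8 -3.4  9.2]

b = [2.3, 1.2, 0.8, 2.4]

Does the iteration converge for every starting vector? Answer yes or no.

yes

A = D + L + U where D = diag(-4.4, 10.9, -4.8, 9.2).
Jacobi T = -D⁻¹(L+U): T[1,0] = -(-2)/(10.9) = +0.1835; T[1,1] = 0.
  T[0,:] = [+0.0000  -0.2273  -0.3636  +0.5455]
  T[1,:] = [+0.1835  +0.0000  +0.1835  -0.2844]
  T[2,:] = [-0.5833  +0.6875  +0.0000  -0.1250]
  T[3,:] = [+0.1957  +0.0870  +0.3696  +0.0000]
|eigenvalues of T|: 0.7687, 0.4542, 0.4542, 0.0752.
ρ = 0.7687; 0.7687 < 1: convergent.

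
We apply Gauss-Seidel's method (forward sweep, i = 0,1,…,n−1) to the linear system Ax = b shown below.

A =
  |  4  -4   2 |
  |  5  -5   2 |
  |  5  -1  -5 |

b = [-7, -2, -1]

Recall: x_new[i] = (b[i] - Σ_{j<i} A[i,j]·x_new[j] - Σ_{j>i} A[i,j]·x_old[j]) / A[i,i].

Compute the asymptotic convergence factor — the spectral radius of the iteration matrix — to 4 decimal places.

0.9438

Split A = D + L + U, D = diag(4, -5, -5).
GS T = -(D+L)⁻¹U: row 0 first, T[0,2] = -(2)/(4) = -0.5000; later rows by forward substitution.
  T[0,:] = [+0.0000 +1.0000 -0.5000]
  T[1,:] = [+0.0000 +1.0000 -0.1000]
  T[2,:] = [+0.0000 +0.8000 -0.4800]
|eigenvalues of T|: 0.9438, 0.4238, 0.0000.
ρ(T) = max|λ| = 0.9438; 0.9438 < 1: convergent.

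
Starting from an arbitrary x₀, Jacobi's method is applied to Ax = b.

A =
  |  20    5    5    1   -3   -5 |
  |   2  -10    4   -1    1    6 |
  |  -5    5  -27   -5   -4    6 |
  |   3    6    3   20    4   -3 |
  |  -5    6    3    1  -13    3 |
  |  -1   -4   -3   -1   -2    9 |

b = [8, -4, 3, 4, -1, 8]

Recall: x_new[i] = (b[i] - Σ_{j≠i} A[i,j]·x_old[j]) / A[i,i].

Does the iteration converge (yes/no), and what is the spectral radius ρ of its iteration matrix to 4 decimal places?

Split A = D + L + U, D = diag(20, -10, -27, 20, -13, 9).
Jacobi: T = -D⁻¹(L+U), T[3,4] = -(4)/(20) = -0.2000; T[3,3] = 0.
  T[0,:] = [+0.0000  -0.2500  -0.2500  -0.0500  +0.1500  +0.2500]
  T[1,:] = [+0.2000  +0.0000  +0.4000  -0.1000  +0.1000  +0.6000]
  T[2,:] = [-0.1852  +0.1852  +0.0000  -0.1852  -0.1481  +0.2222]
  T[3,:] = [-0.1500  -0.3000  -0.1500  +0.0000  -0.2000  +0.1500]
  T[4,:] = [-0.3846  +0.4615  +0.2308  +0.0769  +0.0000  +0.2308]
  T[5,:] = [+0.1111  +0.4444  +0.3333  +0.1111  +0.2222  +0.0000]
|roots of det(T-λI)|: 0.8262, 0.6335, 0.3314, 0.3014, 0.3014, 0.0585.
ρ = 0.8262; 0.8262 < 1, so it converges for any x₀.

yes, ρ = 0.8262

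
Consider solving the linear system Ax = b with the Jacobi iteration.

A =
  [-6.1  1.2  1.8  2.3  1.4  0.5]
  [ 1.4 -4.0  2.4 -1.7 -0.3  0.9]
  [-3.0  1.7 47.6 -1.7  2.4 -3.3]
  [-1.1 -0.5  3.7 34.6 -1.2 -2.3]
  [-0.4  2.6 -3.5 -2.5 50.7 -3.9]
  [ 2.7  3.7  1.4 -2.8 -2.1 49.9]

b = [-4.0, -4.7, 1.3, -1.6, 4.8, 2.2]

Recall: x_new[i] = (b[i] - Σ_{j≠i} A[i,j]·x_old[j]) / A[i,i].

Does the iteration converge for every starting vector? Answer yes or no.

yes

Let D = diag(-6.1, -4, 47.6, 34.6, 50.7, 49.9); L, U the strict triangles.
T_J = -D⁻¹(L+U): T[5,2] = -(1.4)/(49.9) = -0.0281; T[5,5] = 0.
  T[0,:] = [+0.0000 +0.1967 +0.2951 +0.3770 +0.2295 +0.0820]
  T[1,:] = [+0.3500 +0.0000 +0.6000 -0.4250 -0.0750 +0.2250]
  T[2,:] = [+0.0630 -0.0357 +0.0000 +0.0357 -0.0504 +0.0693]
  T[3,:] = [+0.0318 +0.0145 -0.1069 +0.0000 +0.0347 +0.0665]
  T[4,:] = [+0.0079 -0.0513 +0.0690 +0.0493 +0.0000 +0.0769]
  T[5,:] = [-0.0541 -0.0741 -0.0281 +0.0561 +0.0421 +0.0000]
moduli |λ_i(T)| = 0.3136, 0.2400, 0.2400, 0.1549, 0.1549, 0.0351.
ρ = 0.3136; 0.3136 < 1: convergent.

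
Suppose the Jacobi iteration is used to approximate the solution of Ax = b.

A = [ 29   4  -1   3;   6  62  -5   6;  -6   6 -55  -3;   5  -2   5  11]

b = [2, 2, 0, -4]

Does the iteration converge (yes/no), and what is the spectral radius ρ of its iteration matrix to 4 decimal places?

A = D + L + U where D = diag(29, 62, -55, 11).
Jacobi T = -D⁻¹(L+U): T[2,0] = -(-6)/(-55) = -0.1091; T[2,2] = 0.
  T[0,:] = [+0.0000  -0.1379  +0.0345  -0.1034]
  T[1,:] = [-0.0968  +0.0000  +0.0806  -0.0968]
  T[2,:] = [-0.1091  +0.1091  +0.0000  -0.0545]
  T[3,:] = [-0.4545  +0.1818  -0.4545  +0.0000]
eigenvalue magnitudes: 0.2804, 0.2018, 0.1460, 0.0674.
ρ(T) = max|λ| = 0.2804; 0.2804 < 1 ⇒ converges.

yes, ρ = 0.2804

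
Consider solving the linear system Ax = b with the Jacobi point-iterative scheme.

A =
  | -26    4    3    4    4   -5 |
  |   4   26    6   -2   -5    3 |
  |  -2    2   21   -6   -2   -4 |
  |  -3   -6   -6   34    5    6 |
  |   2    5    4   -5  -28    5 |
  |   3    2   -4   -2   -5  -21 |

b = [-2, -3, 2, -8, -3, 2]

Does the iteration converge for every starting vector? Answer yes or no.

yes

Let D = diag(-26, 26, 21, 34, -28, -21); L, U the strict triangles.
Jacobi: T = -D⁻¹(L+U), T[0,4] = -(4)/(-26) = +0.1538; T[0,0] = 0.
  T[0,:] = [+0.0000, +0.1538, +0.1154, +0.1538, +0.1538, -0.1923]
  T[1,:] = [-0.1538, +0.0000, -0.2308, +0.0769, +0.1923, -0.1154]
  T[2,:] = [+0.0952, -0.0952, +0.0000, +0.2857, +0.0952, +0.1905]
  T[3,:] = [+0.0882, +0.1765, +0.1765, +0.0000, -0.1471, -0.1765]
  T[4,:] = [+0.0714, +0.1786, +0.1429, -0.1786, +0.0000, +0.1786]
  T[5,:] = [+0.1429, +0.0952, -0.1905, -0.0952, -0.2381, +0.0000]
eigenvalue magnitudes: 0.5021, 0.3282, 0.3282, 0.2557, 0.2557, 0.0444.
ρ(T) = max|λ| = 0.5021; 0.5021 < 1, so it converges for any x₀.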